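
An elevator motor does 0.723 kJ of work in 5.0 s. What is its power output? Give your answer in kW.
Convert to SI: W = 723.0 J, t = 5.0 s
P = W/t = 723.0/5.0 = 144.6 W = 0.1446 kW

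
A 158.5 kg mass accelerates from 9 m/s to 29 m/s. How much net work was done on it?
W = ΔKE = ½m(v₂² − v₁²) = ½(158.5)(29² − 9²) = 60230.0 J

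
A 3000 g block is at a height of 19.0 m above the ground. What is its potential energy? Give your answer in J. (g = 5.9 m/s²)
Convert to SI: m = 3.0 kg, h = 19.0 m
PE = mgh = (3.0)(5.9)(19.0) = 336.3 J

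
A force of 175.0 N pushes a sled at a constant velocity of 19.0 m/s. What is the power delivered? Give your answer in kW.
P = Fv = (175.0)(19.0) = 3325.0 W = 3.325 kW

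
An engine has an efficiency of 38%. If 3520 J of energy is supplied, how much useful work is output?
W_out = η·W_in = 0.38·3520 = 1337.6 J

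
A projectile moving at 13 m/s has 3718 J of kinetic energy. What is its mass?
m = 2·KE/v² = 2·3718/(13)² = 44.0 kg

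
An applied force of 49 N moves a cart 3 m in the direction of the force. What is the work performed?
W = F·d = (49)(3) = 147.0 J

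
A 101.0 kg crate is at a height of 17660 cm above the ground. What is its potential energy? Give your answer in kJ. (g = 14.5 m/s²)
Convert to SI: m = 101.0 kg, h = 176.6 m
PE = mgh = (101.0)(14.5)(176.6) = 258631 J = 258.6 kJ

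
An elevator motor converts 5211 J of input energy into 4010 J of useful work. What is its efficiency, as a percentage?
η = W_out/W_in = 4010/5211 = 76.95%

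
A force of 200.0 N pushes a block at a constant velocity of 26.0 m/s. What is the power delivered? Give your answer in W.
P = Fv = (200.0)(26.0) = 5200 W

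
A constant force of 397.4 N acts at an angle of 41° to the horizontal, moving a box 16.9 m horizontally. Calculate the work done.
W = F·d·cosθ = (397.4)(16.9)cos(41°) = 5069 J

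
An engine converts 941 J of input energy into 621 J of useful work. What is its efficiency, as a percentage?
η = W_out/W_in = 621/941 = 65.99%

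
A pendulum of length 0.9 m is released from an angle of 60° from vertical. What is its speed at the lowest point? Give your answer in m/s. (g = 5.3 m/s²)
h = L(1 − cosθ) = 0.9(1 − cos60°) = 0.45 m
v = √(2gh) = √(2·5.3·0.45) = 2.184 m/s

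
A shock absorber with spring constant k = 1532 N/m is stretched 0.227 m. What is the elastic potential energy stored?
PE = ½kx² = ½(1532)(0.227)² = 39.47 J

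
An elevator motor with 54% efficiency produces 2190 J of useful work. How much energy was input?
W_in = W_out/η = 2190/0.54 = 4056 J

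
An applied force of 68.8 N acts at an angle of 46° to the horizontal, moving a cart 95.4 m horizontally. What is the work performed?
W = F·d·cosθ = (68.8)(95.4)cos(46°) = 4559 J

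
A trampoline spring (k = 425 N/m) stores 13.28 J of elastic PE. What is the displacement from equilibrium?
x = √(2·PE/k) = √(2·13.28/425) = 0.25 m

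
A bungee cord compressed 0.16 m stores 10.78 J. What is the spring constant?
k = 2·PE/x² = 2·10.78/(0.16)² = 842.2 N/m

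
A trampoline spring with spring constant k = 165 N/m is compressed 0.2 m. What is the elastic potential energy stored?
PE = ½kx² = ½(165)(0.2)² = 3.3 J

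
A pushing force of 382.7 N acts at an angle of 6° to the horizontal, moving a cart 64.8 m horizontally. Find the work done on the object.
W = F·d·cosθ = (382.7)(64.8)cos(6°) = 24660 J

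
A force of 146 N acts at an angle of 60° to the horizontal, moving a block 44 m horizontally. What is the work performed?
W = F·d·cosθ = (146)(44)cos(60°) = 3212 J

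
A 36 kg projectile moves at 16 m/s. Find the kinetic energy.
KE = ½mv² = ½(36)(16)² = 4608.0 J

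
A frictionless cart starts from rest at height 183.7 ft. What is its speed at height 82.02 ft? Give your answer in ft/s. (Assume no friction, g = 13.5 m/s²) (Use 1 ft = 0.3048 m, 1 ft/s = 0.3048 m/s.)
Convert to SI: h₁−h₂ = 30.9921 m
mgh₁ = mgh₂ + ½mv² ⇒ v = √(2g(h₁−h₂)) = √(2·13.5·30.9921) = 28.9272 m/s = 94.91 ft/s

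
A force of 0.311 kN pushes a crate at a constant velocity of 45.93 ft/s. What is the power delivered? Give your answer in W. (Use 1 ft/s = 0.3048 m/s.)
Convert to SI: F = 311.0 N, v = 13.9995 m/s
P = Fv = (311.0)(13.9995) = 4354 W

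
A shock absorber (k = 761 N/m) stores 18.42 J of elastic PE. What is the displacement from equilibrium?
x = √(2·PE/k) = √(2·18.42/761) = 0.22 m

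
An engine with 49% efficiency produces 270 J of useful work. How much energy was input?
W_in = W_out/η = 270/0.49 = 551.0 J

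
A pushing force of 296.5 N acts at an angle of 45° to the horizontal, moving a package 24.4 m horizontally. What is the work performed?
W = F·d·cosθ = (296.5)(24.4)cos(45°) = 5116 J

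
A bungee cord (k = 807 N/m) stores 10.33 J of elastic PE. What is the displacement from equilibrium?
x = √(2·PE/k) = √(2·10.33/807) = 0.16 m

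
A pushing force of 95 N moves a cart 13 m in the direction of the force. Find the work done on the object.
W = F·d = (95)(13) = 1235 J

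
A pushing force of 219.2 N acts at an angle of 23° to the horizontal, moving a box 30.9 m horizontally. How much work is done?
W = F·d·cosθ = (219.2)(30.9)cos(23°) = 6235 J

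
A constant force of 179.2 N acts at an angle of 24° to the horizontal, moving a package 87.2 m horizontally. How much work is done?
W = F·d·cosθ = (179.2)(87.2)cos(24°) = 14280 J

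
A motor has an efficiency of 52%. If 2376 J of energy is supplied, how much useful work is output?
W_out = η·W_in = 0.52·2376 = 1235.52 J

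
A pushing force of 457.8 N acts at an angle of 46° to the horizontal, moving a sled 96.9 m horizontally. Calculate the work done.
W = F·d·cosθ = (457.8)(96.9)cos(46°) = 30820 J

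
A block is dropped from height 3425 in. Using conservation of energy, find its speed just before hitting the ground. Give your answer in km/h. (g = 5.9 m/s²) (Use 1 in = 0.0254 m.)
Convert to SI: h = 86.995 m
mgh = ½mv² ⇒ v = √(2gh) = √(2·5.9·86.995) = 32.0397 m/s = 115.3 km/h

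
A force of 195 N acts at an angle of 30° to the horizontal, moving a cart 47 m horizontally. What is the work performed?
W = F·d·cosθ = (195)(47)cos(30°) = 7937 J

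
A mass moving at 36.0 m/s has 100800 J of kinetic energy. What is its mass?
m = 2·KE/v² = 2·100800/(36.0)² = 155.6 kg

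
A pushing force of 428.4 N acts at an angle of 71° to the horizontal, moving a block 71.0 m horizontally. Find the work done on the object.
W = F·d·cosθ = (428.4)(71.0)cos(71°) = 9903 J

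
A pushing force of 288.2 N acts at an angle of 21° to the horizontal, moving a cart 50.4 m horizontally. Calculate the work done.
W = F·d·cosθ = (288.2)(50.4)cos(21°) = 13560 J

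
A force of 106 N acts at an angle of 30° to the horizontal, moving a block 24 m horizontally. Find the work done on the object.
W = F·d·cosθ = (106)(24)cos(30°) = 2203 J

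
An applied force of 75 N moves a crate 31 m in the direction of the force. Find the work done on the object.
W = F·d = (75)(31) = 2325 J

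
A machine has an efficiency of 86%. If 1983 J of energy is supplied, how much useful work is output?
W_out = η·W_in = 0.86·1983 = 1705.38 J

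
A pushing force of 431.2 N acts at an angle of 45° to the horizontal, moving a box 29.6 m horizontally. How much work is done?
W = F·d·cosθ = (431.2)(29.6)cos(45°) = 9025 J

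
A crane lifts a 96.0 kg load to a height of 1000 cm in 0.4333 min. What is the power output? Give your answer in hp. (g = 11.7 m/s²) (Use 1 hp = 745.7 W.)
Convert to SI: m = 96.0 kg, h = 10.0 m, t = 25.998 s
P = mgh/t = (96.0)(11.7)(10.0)/25.998 = 432.033 W = 0.5794 hp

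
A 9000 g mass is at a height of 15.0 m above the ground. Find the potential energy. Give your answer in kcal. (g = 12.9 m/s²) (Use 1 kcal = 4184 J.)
Convert to SI: m = 9.0 kg, h = 15.0 m
PE = mgh = (9.0)(12.9)(15.0) = 1741.5 J = 0.4162 kcal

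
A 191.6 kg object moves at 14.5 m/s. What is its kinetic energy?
KE = ½mv² = ½(191.6)(14.5)² = 20140 J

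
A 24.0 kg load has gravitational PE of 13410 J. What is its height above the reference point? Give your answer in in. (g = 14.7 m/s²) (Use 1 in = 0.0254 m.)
h = PE/(mg) = 13410.0/(24.0·14.7) = 38.0102 m = 1496 in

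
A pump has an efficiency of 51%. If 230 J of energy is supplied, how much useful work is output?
W_out = η·W_in = 0.51·230 = 117.3 J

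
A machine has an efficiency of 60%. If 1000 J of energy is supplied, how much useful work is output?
W_out = η·W_in = 0.6·1000 = 600.0 J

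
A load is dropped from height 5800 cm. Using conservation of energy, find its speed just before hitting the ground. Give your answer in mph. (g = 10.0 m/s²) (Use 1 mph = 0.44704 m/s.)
Convert to SI: h = 58.0 m
mgh = ½mv² ⇒ v = √(2gh) = √(2·10.0·58.0) = 34.0588 m/s = 76.19 mph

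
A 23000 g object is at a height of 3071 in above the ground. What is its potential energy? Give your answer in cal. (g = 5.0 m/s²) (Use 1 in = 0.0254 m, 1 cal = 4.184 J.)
Convert to SI: m = 23.0 kg, h = 78.0034 m
PE = mgh = (23.0)(5.0)(78.0034) = 8970.39 J = 2144 cal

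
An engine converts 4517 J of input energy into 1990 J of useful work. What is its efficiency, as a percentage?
η = W_out/W_in = 1990/4517 = 44.06%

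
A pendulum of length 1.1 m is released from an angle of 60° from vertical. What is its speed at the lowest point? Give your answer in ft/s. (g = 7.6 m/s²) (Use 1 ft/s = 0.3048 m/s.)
h = L(1 − cosθ) = 1.1(1 − cos60°) = 0.55 m
v = √(2gh) = √(2·7.6·0.55) = 2.89137 m/s = 9.486 ft/s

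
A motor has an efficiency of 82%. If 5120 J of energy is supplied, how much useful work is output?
W_out = η·W_in = 0.82·5120 = 4198.4 J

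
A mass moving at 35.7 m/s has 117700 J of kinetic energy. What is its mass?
m = 2·KE/v² = 2·117700/(35.7)² = 184.7 kg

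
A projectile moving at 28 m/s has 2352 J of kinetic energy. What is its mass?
m = 2·KE/v² = 2·2352/(28)² = 6.0 kg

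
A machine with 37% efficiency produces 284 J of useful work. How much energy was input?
W_in = W_out/η = 284/0.37 = 767.6 J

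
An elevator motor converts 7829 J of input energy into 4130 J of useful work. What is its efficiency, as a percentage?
η = W_out/W_in = 4130/7829 = 52.75%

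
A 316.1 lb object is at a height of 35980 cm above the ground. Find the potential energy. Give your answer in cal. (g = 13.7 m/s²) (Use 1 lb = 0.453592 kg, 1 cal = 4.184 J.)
Convert to SI: m = 143.38 kg, h = 359.8 m
PE = mgh = (143.38)(13.7)(359.8) = 706759 J = 168900 cal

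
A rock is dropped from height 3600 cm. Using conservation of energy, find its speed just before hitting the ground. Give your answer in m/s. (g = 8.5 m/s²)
Convert to SI: h = 36.0 m
mgh = ½mv² ⇒ v = √(2gh) = √(2·8.5·36.0) = 24.74 m/s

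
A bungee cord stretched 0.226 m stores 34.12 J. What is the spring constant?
k = 2·PE/x² = 2·34.12/(0.226)² = 1336 N/m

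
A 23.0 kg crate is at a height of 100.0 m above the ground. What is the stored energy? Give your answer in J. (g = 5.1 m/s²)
PE = mgh = (23.0)(5.1)(100.0) = 11730 J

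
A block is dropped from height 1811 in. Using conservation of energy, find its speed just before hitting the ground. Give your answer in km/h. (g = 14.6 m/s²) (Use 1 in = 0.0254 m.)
Convert to SI: h = 45.9994 m
mgh = ½mv² ⇒ v = √(2gh) = √(2·14.6·45.9994) = 36.6495 m/s = 131.9 km/h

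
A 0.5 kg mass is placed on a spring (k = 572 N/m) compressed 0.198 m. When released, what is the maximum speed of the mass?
½kx² = ½mv² ⇒ v = x√(k/m) = (0.198)√(572/0.5) = 6.697 m/s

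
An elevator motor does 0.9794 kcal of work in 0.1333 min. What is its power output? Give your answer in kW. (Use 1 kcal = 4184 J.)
Convert to SI: W = 4097.81 J, t = 7.998 s
P = W/t = 4097.81/7.998 = 512.354 W = 0.5124 kW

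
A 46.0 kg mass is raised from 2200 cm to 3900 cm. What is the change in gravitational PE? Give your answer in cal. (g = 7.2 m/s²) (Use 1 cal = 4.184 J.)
Convert to SI: m = 46.0 kg, Δh = 17.0 m
ΔPE = mgΔh = (46.0)(7.2)(17.0) = 5630.4 J = 1346 cal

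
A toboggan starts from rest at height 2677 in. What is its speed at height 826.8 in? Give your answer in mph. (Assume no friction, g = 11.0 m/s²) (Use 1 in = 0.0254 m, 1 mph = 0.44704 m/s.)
Convert to SI: h₁−h₂ = 46.9951 m
mgh₁ = mgh₂ + ½mv² ⇒ v = √(2g(h₁−h₂)) = √(2·11.0·46.9951) = 32.1542 m/s = 71.93 mph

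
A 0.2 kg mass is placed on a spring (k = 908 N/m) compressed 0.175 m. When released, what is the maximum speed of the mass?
½kx² = ½mv² ⇒ v = x√(k/m) = (0.175)√(908/0.2) = 11.79 m/s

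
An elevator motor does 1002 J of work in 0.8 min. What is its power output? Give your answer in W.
Convert to SI: W = 1002.0 J, t = 48.0 s
P = W/t = 1002.0/48.0 = 20.88 W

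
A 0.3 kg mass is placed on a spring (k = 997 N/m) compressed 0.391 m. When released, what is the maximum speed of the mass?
½kx² = ½mv² ⇒ v = x√(k/m) = (0.391)√(997/0.3) = 22.54 m/s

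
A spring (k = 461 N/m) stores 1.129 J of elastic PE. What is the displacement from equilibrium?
x = √(2·PE/k) = √(2·1.129/461) = 0.06999 m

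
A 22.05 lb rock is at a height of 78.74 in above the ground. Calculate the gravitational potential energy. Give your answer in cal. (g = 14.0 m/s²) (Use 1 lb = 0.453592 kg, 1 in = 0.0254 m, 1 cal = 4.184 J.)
Convert to SI: m = 10.0017 kg, h = 2.0 m
PE = mgh = (10.0017)(14.0)(2.0) = 280.047 J = 66.93 cal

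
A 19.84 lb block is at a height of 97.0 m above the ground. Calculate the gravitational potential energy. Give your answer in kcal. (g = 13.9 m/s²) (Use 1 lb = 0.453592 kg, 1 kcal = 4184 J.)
Convert to SI: m = 8.99927 kg, h = 97.0 m
PE = mgh = (8.99927)(13.9)(97.0) = 12133.7 J = 2.9 kcal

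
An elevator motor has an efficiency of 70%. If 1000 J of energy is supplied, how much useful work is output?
W_out = η·W_in = 0.7·1000 = 700.0 J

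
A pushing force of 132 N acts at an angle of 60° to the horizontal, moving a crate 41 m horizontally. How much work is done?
W = F·d·cosθ = (132)(41)cos(60°) = 2706 J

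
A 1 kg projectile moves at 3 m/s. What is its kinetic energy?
KE = ½mv² = ½(1)(3)² = 4.5 J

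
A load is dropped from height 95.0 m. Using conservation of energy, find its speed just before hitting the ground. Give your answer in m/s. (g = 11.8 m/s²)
mgh = ½mv² ⇒ v = √(2gh) = √(2·11.8·95.0) = 47.35 m/s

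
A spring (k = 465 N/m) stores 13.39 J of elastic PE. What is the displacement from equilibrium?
x = √(2·PE/k) = √(2·13.39/465) = 0.24 m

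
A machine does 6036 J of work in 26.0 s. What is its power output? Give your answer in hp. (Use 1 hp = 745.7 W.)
P = W/t = 6036.0/26.0 = 232.154 W = 0.3113 hp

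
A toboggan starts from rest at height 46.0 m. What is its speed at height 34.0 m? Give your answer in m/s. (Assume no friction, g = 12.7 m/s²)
mgh₁ = mgh₂ + ½mv² ⇒ v = √(2g(h₁−h₂)) = √(2·12.7·12.0) = 17.46 m/s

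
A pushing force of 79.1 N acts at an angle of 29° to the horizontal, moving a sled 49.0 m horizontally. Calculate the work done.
W = F·d·cosθ = (79.1)(49.0)cos(29°) = 3390 J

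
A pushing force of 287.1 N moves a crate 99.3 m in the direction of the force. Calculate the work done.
W = F·d = (287.1)(99.3) = 28510 J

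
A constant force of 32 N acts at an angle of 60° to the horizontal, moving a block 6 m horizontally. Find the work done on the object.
W = F·d·cosθ = (32)(6)cos(60°) = 96.0 J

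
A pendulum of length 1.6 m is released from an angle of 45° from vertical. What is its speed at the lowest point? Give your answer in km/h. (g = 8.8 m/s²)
h = L(1 − cosθ) = 1.6(1 − cos45°) = 0.468629 m
v = √(2gh) = √(2·8.8·0.468629) = 2.87191 m/s = 10.34 km/h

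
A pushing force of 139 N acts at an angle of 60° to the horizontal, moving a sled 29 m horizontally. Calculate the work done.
W = F·d·cosθ = (139)(29)cos(60°) = 2016 J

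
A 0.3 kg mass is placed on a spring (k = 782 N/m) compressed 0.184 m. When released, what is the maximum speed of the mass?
½kx² = ½mv² ⇒ v = x√(k/m) = (0.184)√(782/0.3) = 9.394 m/s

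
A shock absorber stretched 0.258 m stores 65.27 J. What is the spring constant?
k = 2·PE/x² = 2·65.27/(0.258)² = 1961 N/m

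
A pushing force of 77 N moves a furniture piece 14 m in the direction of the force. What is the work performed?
W = F·d = (77)(14) = 1078 J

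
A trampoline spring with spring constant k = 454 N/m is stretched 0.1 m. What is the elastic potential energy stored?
PE = ½kx² = ½(454)(0.1)² = 2.27 J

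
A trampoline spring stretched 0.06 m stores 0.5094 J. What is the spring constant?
k = 2·PE/x² = 2·0.5094/(0.06)² = 283.0 N/m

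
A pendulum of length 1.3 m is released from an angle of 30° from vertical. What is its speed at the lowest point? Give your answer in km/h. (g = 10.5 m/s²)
h = L(1 − cosθ) = 1.3(1 − cos30°) = 0.174167 m
v = √(2gh) = √(2·10.5·0.174167) = 1.91246 m/s = 6.885 km/h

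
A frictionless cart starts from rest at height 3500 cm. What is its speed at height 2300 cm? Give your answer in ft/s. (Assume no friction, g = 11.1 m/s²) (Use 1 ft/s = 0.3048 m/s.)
Convert to SI: h₁−h₂ = 12.0 m
mgh₁ = mgh₂ + ½mv² ⇒ v = √(2g(h₁−h₂)) = √(2·11.1·12.0) = 16.3218 m/s = 53.55 ft/s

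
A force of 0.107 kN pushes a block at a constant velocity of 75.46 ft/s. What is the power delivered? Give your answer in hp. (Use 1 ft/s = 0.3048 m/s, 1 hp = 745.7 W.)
Convert to SI: F = 107.0 N, v = 23.0002 m/s
P = Fv = (107.0)(23.0002) = 2461.02 W = 3.3 hp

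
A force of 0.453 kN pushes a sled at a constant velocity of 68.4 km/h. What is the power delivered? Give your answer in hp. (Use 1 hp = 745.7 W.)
Convert to SI: F = 453.0 N, v = 19.0 m/s
P = Fv = (453.0)(19.0) = 8607.0 W = 11.54 hp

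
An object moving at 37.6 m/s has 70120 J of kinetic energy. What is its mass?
m = 2·KE/v² = 2·70120/(37.6)² = 99.2 kg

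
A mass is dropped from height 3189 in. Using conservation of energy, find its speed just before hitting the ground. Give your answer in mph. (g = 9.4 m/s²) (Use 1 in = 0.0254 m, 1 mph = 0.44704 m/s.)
Convert to SI: h = 81.0006 m
mgh = ½mv² ⇒ v = √(2gh) = √(2·9.4·81.0006) = 39.0232 m/s = 87.29 mph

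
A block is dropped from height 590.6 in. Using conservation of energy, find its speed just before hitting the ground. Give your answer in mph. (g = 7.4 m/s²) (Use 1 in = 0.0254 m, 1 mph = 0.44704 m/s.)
Convert to SI: h = 15.0012 m
mgh = ½mv² ⇒ v = √(2gh) = √(2·7.4·15.0012) = 14.9003 m/s = 33.33 mph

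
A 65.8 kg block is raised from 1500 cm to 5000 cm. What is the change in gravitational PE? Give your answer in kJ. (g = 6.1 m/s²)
Convert to SI: m = 65.8 kg, Δh = 35.0 m
ΔPE = mgΔh = (65.8)(6.1)(35.0) = 14048.3 J = 14.05 kJ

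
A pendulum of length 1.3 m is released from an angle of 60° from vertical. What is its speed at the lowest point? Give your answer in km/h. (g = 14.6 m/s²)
h = L(1 − cosθ) = 1.3(1 − cos60°) = 0.65 m
v = √(2gh) = √(2·14.6·0.65) = 4.3566 m/s = 15.68 km/h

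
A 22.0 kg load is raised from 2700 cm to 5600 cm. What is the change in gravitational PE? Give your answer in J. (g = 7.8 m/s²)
Convert to SI: m = 22.0 kg, Δh = 29.0 m
ΔPE = mgΔh = (22.0)(7.8)(29.0) = 4976 J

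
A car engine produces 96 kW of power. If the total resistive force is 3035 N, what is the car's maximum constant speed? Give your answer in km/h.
P = Fv ⇒ v = P/F = 96000 W/3035.0 N = 31.631 m/s = 113.9 km/h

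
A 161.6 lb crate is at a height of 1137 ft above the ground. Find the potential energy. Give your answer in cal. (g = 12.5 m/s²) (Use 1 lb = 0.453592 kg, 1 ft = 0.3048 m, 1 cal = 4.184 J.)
Convert to SI: m = 73.3005 kg, h = 346.558 m
PE = mgh = (73.3005)(12.5)(346.558) = 317535 J = 75890 cal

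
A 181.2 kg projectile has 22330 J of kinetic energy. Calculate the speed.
v = √(2·KE/m) = √(2·22330/181.2) = 15.7 m/s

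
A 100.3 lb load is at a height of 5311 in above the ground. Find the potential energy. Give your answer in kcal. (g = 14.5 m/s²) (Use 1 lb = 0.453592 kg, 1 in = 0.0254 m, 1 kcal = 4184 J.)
Convert to SI: m = 45.4953 kg, h = 134.899 m
PE = mgh = (45.4953)(14.5)(134.899) = 88990.6 J = 21.27 kcal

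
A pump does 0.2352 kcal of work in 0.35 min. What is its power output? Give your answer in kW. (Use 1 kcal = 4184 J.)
Convert to SI: W = 984.077 J, t = 21.0 s
P = W/t = 984.077/21.0 = 46.8608 W = 0.04686 kW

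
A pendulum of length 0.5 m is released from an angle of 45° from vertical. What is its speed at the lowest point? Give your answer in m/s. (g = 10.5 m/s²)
h = L(1 − cosθ) = 0.5(1 − cos45°) = 0.146447 m
v = √(2gh) = √(2·10.5·0.146447) = 1.754 m/s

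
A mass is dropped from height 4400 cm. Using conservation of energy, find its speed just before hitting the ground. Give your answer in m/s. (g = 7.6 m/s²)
Convert to SI: h = 44.0 m
mgh = ½mv² ⇒ v = √(2gh) = √(2·7.6·44.0) = 25.86 m/s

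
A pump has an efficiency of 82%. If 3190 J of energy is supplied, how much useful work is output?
W_out = η·W_in = 0.82·3190 = 2615.8 J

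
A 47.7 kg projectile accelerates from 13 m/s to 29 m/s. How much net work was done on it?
W = ΔKE = ½m(v₂² − v₁²) = ½(47.7)(29² − 13²) = 16027.2 J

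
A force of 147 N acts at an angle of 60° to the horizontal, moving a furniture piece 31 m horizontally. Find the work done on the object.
W = F·d·cosθ = (147)(31)cos(60°) = 2279 J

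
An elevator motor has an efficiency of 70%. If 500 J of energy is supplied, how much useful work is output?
W_out = η·W_in = 0.7·500 = 350.0 J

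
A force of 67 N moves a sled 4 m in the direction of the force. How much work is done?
W = F·d = (67)(4) = 268.0 J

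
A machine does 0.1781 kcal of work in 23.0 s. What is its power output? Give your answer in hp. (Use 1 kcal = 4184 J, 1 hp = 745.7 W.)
Convert to SI: W = 745.17 J, t = 23.0 s
P = W/t = 745.17/23.0 = 32.3987 W = 0.04345 hp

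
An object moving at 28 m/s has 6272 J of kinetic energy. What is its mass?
m = 2·KE/v² = 2·6272/(28)² = 16.0 kg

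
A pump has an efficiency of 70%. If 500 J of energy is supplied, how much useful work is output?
W_out = η·W_in = 0.7·500 = 350.0 J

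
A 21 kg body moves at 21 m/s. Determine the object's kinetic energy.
KE = ½mv² = ½(21)(21)² = 4630.5 J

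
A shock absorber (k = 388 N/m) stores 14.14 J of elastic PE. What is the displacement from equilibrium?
x = √(2·PE/k) = √(2·14.14/388) = 0.27 m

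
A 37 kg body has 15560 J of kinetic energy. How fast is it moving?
v = √(2·KE/m) = √(2·15560/37) = 29.0 m/s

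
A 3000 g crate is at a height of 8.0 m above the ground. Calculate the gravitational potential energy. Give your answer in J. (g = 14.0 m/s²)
Convert to SI: m = 3.0 kg, h = 8.0 m
PE = mgh = (3.0)(14.0)(8.0) = 336.0 J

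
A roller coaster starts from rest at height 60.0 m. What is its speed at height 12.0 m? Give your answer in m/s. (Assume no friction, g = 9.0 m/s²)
mgh₁ = mgh₂ + ½mv² ⇒ v = √(2g(h₁−h₂)) = √(2·9.0·48.0) = 29.39 m/s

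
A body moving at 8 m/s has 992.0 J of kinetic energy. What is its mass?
m = 2·KE/v² = 2·992.0/(8)² = 31.0 kg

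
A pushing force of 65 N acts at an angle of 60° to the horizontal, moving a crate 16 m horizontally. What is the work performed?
W = F·d·cosθ = (65)(16)cos(60°) = 520.0 J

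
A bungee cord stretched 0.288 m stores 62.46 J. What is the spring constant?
k = 2·PE/x² = 2·62.46/(0.288)² = 1506 N/m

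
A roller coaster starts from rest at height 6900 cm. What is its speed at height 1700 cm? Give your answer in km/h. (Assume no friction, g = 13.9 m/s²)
Convert to SI: h₁−h₂ = 52.0 m
mgh₁ = mgh₂ + ½mv² ⇒ v = √(2g(h₁−h₂)) = √(2·13.9·52.0) = 38.021 m/s = 136.9 km/h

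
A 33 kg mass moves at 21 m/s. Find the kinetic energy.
KE = ½mv² = ½(33)(21)² = 7276.5 J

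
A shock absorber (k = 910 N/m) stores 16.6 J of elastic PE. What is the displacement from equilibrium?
x = √(2·PE/k) = √(2·16.6/910) = 0.191 m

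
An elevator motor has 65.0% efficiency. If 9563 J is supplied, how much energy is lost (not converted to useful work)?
W_lost = W_in(1 − η) = 9563·(1 − 0.65) = 3347 J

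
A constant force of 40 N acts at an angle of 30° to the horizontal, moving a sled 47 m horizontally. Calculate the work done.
W = F·d·cosθ = (40)(47)cos(30°) = 1628 J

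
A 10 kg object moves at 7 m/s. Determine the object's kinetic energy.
KE = ½mv² = ½(10)(7)² = 245.0 J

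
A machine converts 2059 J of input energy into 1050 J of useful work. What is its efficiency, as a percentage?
η = W_out/W_in = 1050/2059 = 51.0%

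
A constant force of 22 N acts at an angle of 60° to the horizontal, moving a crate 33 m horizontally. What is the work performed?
W = F·d·cosθ = (22)(33)cos(60°) = 363.0 J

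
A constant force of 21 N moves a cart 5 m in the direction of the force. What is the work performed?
W = F·d = (21)(5) = 105.0 J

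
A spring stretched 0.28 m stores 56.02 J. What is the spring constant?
k = 2·PE/x² = 2·56.02/(0.28)² = 1429 N/m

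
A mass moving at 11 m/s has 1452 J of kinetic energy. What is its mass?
m = 2·KE/v² = 2·1452/(11)² = 24.0 kg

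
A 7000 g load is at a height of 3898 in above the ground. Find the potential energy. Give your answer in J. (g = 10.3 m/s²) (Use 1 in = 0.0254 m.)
Convert to SI: m = 7.0 kg, h = 99.0092 m
PE = mgh = (7.0)(10.3)(99.0092) = 7139 J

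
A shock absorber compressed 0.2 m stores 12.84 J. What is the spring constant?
k = 2·PE/x² = 2·12.84/(0.2)² = 642.0 N/m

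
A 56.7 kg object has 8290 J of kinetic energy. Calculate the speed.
v = √(2·KE/m) = √(2·8290/56.7) = 17.1 m/s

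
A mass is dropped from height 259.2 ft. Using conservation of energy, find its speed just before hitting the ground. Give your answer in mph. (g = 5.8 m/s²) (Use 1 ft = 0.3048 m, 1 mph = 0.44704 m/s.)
Convert to SI: h = 79.0042 m
mgh = ½mv² ⇒ v = √(2gh) = √(2·5.8·79.0042) = 30.2729 m/s = 67.72 mph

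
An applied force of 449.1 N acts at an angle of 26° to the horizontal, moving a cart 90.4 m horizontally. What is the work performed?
W = F·d·cosθ = (449.1)(90.4)cos(26°) = 36490 J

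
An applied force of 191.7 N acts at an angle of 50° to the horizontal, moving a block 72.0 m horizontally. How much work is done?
W = F·d·cosθ = (191.7)(72.0)cos(50°) = 8872 J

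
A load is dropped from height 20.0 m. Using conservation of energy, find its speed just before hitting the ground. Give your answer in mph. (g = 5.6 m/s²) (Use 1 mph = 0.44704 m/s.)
mgh = ½mv² ⇒ v = √(2gh) = √(2·5.6·20.0) = 14.9666 m/s = 33.48 mph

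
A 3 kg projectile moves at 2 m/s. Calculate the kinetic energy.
KE = ½mv² = ½(3)(2)² = 6.0 J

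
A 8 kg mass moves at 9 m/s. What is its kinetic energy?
KE = ½mv² = ½(8)(9)² = 324.0 J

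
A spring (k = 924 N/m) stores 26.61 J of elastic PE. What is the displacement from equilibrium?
x = √(2·PE/k) = √(2·26.61/924) = 0.24 m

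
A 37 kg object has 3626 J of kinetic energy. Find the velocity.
v = √(2·KE/m) = √(2·3626/37) = 14.0 m/s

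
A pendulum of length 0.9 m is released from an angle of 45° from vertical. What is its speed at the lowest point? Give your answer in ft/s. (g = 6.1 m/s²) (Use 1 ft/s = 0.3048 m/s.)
h = L(1 − cosθ) = 0.9(1 − cos45°) = 0.263604 m
v = √(2gh) = √(2·6.1·0.263604) = 1.79331 m/s = 5.884 ft/s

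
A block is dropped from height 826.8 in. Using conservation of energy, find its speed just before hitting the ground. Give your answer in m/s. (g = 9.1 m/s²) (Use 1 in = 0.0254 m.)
Convert to SI: h = 21.0007 m
mgh = ½mv² ⇒ v = √(2gh) = √(2·9.1·21.0007) = 19.55 m/s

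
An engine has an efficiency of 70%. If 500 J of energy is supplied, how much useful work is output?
W_out = η·W_in = 0.7·500 = 350.0 J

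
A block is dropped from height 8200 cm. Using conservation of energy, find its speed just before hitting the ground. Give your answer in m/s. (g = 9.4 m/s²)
Convert to SI: h = 82.0 m
mgh = ½mv² ⇒ v = √(2gh) = √(2·9.4·82.0) = 39.26 m/s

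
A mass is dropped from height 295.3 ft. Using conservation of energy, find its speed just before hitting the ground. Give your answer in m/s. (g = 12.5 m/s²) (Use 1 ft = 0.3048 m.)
Convert to SI: h = 90.0074 m
mgh = ½mv² ⇒ v = √(2gh) = √(2·12.5·90.0074) = 47.44 m/s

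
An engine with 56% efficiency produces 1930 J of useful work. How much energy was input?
W_in = W_out/η = 1930/0.56 = 3446 J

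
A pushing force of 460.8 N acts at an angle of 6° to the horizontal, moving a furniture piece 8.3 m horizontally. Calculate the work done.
W = F·d·cosθ = (460.8)(8.3)cos(6°) = 3804 J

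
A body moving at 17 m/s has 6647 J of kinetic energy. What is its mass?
m = 2·KE/v² = 2·6647/(17)² = 46.0 kg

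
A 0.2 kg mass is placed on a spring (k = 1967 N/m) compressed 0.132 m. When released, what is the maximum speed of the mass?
½kx² = ½mv² ⇒ v = x√(k/m) = (0.132)√(1967/0.2) = 13.09 m/s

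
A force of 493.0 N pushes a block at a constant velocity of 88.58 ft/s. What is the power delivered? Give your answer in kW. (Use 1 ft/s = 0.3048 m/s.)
Convert to SI: F = 493.0 N, v = 26.9992 m/s
P = Fv = (493.0)(26.9992) = 13310.6 W = 13.31 kW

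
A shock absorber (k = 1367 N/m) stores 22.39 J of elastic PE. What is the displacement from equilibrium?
x = √(2·PE/k) = √(2·22.39/1367) = 0.181 m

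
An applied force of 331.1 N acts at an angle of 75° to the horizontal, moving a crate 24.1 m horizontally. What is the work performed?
W = F·d·cosθ = (331.1)(24.1)cos(75°) = 2065 J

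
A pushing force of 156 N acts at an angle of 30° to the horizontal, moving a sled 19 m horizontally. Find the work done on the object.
W = F·d·cosθ = (156)(19)cos(30°) = 2567 J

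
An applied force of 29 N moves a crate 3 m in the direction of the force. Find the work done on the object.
W = F·d = (29)(3) = 87.0 J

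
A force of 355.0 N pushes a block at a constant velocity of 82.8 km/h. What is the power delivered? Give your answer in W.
Convert to SI: F = 355.0 N, v = 23.0 m/s
P = Fv = (355.0)(23.0) = 8165 W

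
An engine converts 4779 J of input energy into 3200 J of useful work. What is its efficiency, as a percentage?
η = W_out/W_in = 3200/4779 = 66.96%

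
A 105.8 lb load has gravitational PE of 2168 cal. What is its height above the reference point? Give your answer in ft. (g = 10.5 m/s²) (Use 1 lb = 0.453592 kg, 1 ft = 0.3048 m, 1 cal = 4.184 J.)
Convert to SI: m = 47.99 kg, PE = 9070.91 J
h = PE/(mg) = 9070.91/(47.99·10.5) = 18.0016 m = 59.06 ft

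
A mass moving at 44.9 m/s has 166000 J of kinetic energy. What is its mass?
m = 2·KE/v² = 2·166000/(44.9)² = 164.7 kg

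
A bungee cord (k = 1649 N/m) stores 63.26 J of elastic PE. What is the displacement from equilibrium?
x = √(2·PE/k) = √(2·63.26/1649) = 0.277 m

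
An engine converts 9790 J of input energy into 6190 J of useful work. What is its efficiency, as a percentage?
η = W_out/W_in = 6190/9790 = 63.23%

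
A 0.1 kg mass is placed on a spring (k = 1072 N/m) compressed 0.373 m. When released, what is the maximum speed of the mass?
½kx² = ½mv² ⇒ v = x√(k/m) = (0.373)√(1072/0.1) = 38.62 m/s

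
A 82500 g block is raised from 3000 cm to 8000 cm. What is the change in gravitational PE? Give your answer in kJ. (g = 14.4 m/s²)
Convert to SI: m = 82.5 kg, Δh = 50.0 m
ΔPE = mgΔh = (82.5)(14.4)(50.0) = 59400.0 J = 59.4 kJ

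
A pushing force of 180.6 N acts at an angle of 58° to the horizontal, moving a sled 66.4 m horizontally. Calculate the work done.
W = F·d·cosθ = (180.6)(66.4)cos(58°) = 6355 J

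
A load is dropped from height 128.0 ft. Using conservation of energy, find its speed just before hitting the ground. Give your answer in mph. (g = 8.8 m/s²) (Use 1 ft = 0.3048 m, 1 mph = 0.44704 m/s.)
Convert to SI: h = 39.0144 m
mgh = ½mv² ⇒ v = √(2gh) = √(2·8.8·39.0144) = 26.2041 m/s = 58.62 mph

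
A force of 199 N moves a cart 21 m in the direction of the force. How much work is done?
W = F·d = (199)(21) = 4179 J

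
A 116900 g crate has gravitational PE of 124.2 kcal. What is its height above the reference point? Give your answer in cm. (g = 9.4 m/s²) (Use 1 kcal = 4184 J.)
Convert to SI: m = 116.9 kg, PE = 519653 J
h = PE/(mg) = 519653/(116.9·9.4) = 472.902 m = 47290 cm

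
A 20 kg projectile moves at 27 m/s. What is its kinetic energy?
KE = ½mv² = ½(20)(27)² = 7290.0 J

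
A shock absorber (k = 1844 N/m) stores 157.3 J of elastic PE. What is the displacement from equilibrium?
x = √(2·PE/k) = √(2·157.3/1844) = 0.413 m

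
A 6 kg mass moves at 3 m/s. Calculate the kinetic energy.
KE = ½mv² = ½(6)(3)² = 27.0 J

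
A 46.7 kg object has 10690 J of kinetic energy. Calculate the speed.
v = √(2·KE/m) = √(2·10690/46.7) = 21.4 m/s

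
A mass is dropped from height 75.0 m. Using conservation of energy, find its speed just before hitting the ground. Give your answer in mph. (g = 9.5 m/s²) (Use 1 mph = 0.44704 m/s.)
mgh = ½mv² ⇒ v = √(2gh) = √(2·9.5·75.0) = 37.7492 m/s = 84.44 mph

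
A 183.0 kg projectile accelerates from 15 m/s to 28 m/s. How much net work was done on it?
W = ΔKE = ½m(v₂² − v₁²) = ½(183.0)(28² − 15²) = 51148.5 J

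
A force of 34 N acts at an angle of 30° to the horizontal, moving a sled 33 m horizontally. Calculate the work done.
W = F·d·cosθ = (34)(33)cos(30°) = 971.7 J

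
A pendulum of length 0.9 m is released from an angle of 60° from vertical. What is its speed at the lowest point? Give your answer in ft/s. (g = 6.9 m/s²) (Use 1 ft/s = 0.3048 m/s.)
h = L(1 − cosθ) = 0.9(1 − cos60°) = 0.45 m
v = √(2gh) = √(2·6.9·0.45) = 2.49199 m/s = 8.176 ft/s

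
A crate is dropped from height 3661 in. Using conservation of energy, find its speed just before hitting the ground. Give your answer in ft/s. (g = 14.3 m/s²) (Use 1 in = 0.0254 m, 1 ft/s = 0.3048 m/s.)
Convert to SI: h = 92.9894 m
mgh = ½mv² ⇒ v = √(2gh) = √(2·14.3·92.9894) = 51.5703 m/s = 169.2 ft/s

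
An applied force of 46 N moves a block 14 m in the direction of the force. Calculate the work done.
W = F·d = (46)(14) = 644.0 J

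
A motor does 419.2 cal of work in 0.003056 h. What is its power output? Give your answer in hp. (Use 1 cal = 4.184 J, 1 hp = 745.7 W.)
Convert to SI: W = 1753.93 J, t = 11.0016 s
P = W/t = 1753.93/11.0016 = 159.425 W = 0.2138 hp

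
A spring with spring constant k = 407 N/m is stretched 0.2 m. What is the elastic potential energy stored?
PE = ½kx² = ½(407)(0.2)² = 8.14 J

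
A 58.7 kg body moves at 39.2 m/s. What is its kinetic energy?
KE = ½mv² = ½(58.7)(39.2)² = 45100 J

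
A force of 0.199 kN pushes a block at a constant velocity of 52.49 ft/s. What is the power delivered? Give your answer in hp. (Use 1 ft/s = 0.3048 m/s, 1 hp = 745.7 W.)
Convert to SI: F = 199.0 N, v = 15.999 m/s
P = Fv = (199.0)(15.999) = 3183.79 W = 4.27 hp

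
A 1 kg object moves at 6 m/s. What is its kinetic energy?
KE = ½mv² = ½(1)(6)² = 18.0 J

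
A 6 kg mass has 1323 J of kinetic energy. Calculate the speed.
v = √(2·KE/m) = √(2·1323/6) = 21.0 m/s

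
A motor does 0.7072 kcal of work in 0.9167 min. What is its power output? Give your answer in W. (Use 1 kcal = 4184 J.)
Convert to SI: W = 2958.92 J, t = 55.002 s
P = W/t = 2958.92/55.002 = 53.8 W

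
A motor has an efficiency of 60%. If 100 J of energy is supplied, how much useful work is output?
W_out = η·W_in = 0.6·100 = 60.0 J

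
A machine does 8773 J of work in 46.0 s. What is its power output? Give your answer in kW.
P = W/t = 8773.0/46.0 = 190.717 W = 0.1907 kW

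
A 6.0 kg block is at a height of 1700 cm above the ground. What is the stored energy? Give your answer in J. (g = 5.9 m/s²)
Convert to SI: m = 6.0 kg, h = 17.0 m
PE = mgh = (6.0)(5.9)(17.0) = 601.8 J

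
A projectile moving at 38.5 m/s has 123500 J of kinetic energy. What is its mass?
m = 2·KE/v² = 2·123500/(38.5)² = 166.6 kg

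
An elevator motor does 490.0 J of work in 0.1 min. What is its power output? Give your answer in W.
Convert to SI: W = 490.0 J, t = 6.0 s
P = W/t = 490.0/6.0 = 81.67 W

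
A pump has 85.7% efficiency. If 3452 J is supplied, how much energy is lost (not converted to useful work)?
W_lost = W_in(1 − η) = 3452·(1 − 0.857) = 493.6 J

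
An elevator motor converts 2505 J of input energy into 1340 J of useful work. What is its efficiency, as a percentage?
η = W_out/W_in = 1340/2505 = 53.49%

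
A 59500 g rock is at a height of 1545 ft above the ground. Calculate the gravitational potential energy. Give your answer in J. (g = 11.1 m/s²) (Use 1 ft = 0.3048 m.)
Convert to SI: m = 59.5 kg, h = 470.916 m
PE = mgh = (59.5)(11.1)(470.916) = 311000 J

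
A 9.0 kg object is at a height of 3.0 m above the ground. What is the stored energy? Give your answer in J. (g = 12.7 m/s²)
PE = mgh = (9.0)(12.7)(3.0) = 342.9 J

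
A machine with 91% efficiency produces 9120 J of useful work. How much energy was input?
W_in = W_out/η = 9120/0.91 = 10020 J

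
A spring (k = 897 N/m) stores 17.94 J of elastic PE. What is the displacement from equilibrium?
x = √(2·PE/k) = √(2·17.94/897) = 0.2 m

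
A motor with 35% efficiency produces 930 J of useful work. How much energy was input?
W_in = W_out/η = 930/0.35 = 2657 J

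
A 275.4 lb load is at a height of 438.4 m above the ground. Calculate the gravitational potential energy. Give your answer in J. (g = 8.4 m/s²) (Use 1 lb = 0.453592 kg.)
Convert to SI: m = 124.919 kg, h = 438.4 m
PE = mgh = (124.919)(8.4)(438.4) = 460000 J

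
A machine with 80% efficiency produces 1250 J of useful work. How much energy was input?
W_in = W_out/η = 1250/0.8 = 1563 J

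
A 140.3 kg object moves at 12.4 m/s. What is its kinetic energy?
KE = ½mv² = ½(140.3)(12.4)² = 10790 J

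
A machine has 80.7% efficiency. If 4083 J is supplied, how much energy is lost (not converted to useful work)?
W_lost = W_in(1 − η) = 4083·(1 − 0.807) = 788.0 J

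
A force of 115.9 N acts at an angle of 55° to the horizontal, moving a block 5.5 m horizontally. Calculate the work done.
W = F·d·cosθ = (115.9)(5.5)cos(55°) = 365.6 J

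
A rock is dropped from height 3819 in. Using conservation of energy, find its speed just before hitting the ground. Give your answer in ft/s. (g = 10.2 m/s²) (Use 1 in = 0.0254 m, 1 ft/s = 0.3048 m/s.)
Convert to SI: h = 97.0026 m
mgh = ½mv² ⇒ v = √(2gh) = √(2·10.2·97.0026) = 44.4843 m/s = 145.9 ft/s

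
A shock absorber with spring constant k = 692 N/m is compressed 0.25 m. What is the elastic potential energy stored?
PE = ½kx² = ½(692)(0.25)² = 21.63 J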